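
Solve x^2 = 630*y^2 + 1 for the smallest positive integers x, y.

(x, y) = (251, 10)

First expand sqrt(630) as a continued fraction. With x_i = (sqrt(630) + m_i)/d_i and (m_0, d_0) = (0, 1): a_0 = floor(sqrt(630)) = 25, since 25^2 = 625 <= 630 < 676 = 26^2.
Iterate m_{i+1} = d_i*a_i - m_i, d_{i+1} = (630 - m_{i+1}^2)/d_i, a_{i+1} = floor((a_0 + m_{i+1})/d_{i+1}):
  m_1 = 1*25 - 0 = 25, d_1 = (630 - 25^2)/1 = 5/1 = 5, a_1 = floor((25 + 25)/5) = 10.
  m_2 = 5*10 - 25 = 25, d_2 = (630 - 25^2)/5 = 5/5 = 1, a_2 = floor((25 + 25)/1) = 50.
  m_3 = 1*50 - 25 = 25, d_3 = (630 - 25^2)/1 = 5/1 = 5: (m_3, d_3) = (m_1, d_1) = (25, 5), so from here the quotients repeat a_1, a_2; the period length is 2.
So sqrt(630) = [25; (10, 50)] with period length k = 2.
k is even, so the fundamental solution of x^2 - 630y^2 = 1 is (p_{k-1}, q_{k-1}) = (p_1, q_1); compute convergents through index 1.
Convergents (p_i = a_i*p_{i-1} + p_{i-2}, q_i = a_i*q_{i-1} + q_{i-2} with p_{-2}=0, p_{-1}=1, q_{-2}=1, q_{-1}=0):
  i=0: a_0=25, p_0 = 25*1 + 0 = 25, q_0 = 25*0 + 1 = 1.
  i=1: a_1=10, p_1 = 10*25 + 1 = 251, q_1 = 10*1 + 0 = 10.
Check: 251^2 - 630*10^2 = 63001 - 63000 = 1, so (x, y) = (251, 10) solves the equation, and by the theorem it is the least positive solution.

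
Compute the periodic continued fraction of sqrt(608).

[24; (1, 1, 1, 11, 1, 1, 1, 48)]

Write x_i = (sqrt(608) + m_i)/d_i with (m_0, d_0) = (0, 1). a_0 = floor(sqrt(608)) = 24, since 24^2 = 576 <= 608 < 625 = 25^2.
Iterate m_{i+1} = d_i*a_i - m_i, d_{i+1} = (608 - m_{i+1}^2)/d_i, a_{i+1} = floor((a_0 + m_{i+1})/d_{i+1}):
  m_1 = 1*24 - 0 = 24, d_1 = (608 - 24^2)/1 = 32/1 = 32, a_1 = floor((24 + 24)/32) = 1.
  m_2 = 32*1 - 24 = 8, d_2 = (608 - 8^2)/32 = 544/32 = 17, a_2 = floor((24 + 8)/17) = 1.
  m_3 = 17*1 - 8 = 9, d_3 = (608 - 9^2)/17 = 527/17 = 31, a_3 = floor((24 + 9)/31) = 1.
  m_4 = 31*1 - 9 = 22, d_4 = (608 - 22^2)/31 = 124/31 = 4, a_4 = floor((24 + 22)/4) = 11.
  m_5 = 4*11 - 22 = 22, d_5 = (608 - 22^2)/4 = 124/4 = 31, a_5 = floor((24 + 22)/31) = 1.
  m_6 = 31*1 - 22 = 9, d_6 = (608 - 9^2)/31 = 527/31 = 17, a_6 = floor((24 + 9)/17) = 1.
  m_7 = 17*1 - 9 = 8, d_7 = (608 - 8^2)/17 = 544/17 = 32, a_7 = floor((24 + 8)/32) = 1.
  m_8 = 32*1 - 8 = 24, d_8 = (608 - 24^2)/32 = 32/32 = 1, a_8 = floor((24 + 24)/1) = 48.
  m_9 = 1*48 - 24 = 24, d_9 = (608 - 24^2)/1 = 32/1 = 32: (m_9, d_9) = (m_1, d_1) = (24, 32), so from here the quotients repeat a_1, ..., a_8; the period length is 8.
Hence the expansion of sqrt(608) is a_0 = 24 followed by the repeating block 1, 1, 1, 11, 1, 1, 1, 48 (period 8).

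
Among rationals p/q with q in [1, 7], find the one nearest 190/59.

Expand x = 190/59 as a continued fraction with the Euclidean algorithm:
  190 = 3*59 + 13, so a_0 = 3.
  59 = 4*13 + 7, so a_1 = 4.
  13 = 1*7 + 6, so a_2 = 1.
  7 = 1*6 + 1, so a_3 = 1.
  6 = 6*1 + 0, so a_4 = 6.
so x = [3; 4, 1, 1, 6].
Convergents (p_i = a_i*p_{i-1} + p_{i-2}, q_i = a_i*q_{i-1} + q_{i-2} with p_{-2}=0, p_{-1}=1, q_{-2}=1, q_{-1}=0), until the denominator exceeds 7:
  i=0: a_0=3, p_0 = 3*1 + 0 = 3, q_0 = 3*0 + 1 = 1.
  i=1: a_1=4, p_1 = 4*3 + 1 = 13, q_1 = 4*1 + 0 = 4.
  i=2: a_2=1, p_2 = 1*13 + 3 = 16, q_2 = 1*4 + 1 = 5.
  i=3: a_3=1, p_3 = 1*16 + 13 = 29, q_3 = 1*5 + 4 = 9.
q_3 = 9 > 7, so the last convergent with denominator <= 7 is p_2/q_2 = 16/5.
The closest fraction with denominator <= 7 is either p_2/q_2 or the intermediate fraction (k*p_2 + p_1)/(k*q_2 + q_1) with the largest k >= 1 whose denominator stays <= 7; these approach x as k grows, and every other convergent or intermediate fraction in range is farther away.
Largest k: floor((7 - q_1)/q_2) = floor((7 - 4)/5) = 0.
Since k = 0, no intermediate fraction beyond p_2/q_2 has denominator <= 7, so the convergent 16/5 is the closest (its error is |190*5 - 16*59|/(59*5) = 6/295).

16/5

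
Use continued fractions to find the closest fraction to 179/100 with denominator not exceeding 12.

9/5

Expand x = 179/100 as a continued fraction with the Euclidean algorithm:
  179 = 1*100 + 79, so a_0 = 1.
  100 = 1*79 + 21, so a_1 = 1.
  79 = 3*21 + 16, so a_2 = 3.
  21 = 1*16 + 5, so a_3 = 1.
  16 = 3*5 + 1, so a_4 = 3.
  5 = 5*1 + 0, so a_5 = 5.
so x = [1; 1, 3, 1, 3, 5].
Convergents (p_i = a_i*p_{i-1} + p_{i-2}, q_i = a_i*q_{i-1} + q_{i-2} with p_{-2}=0, p_{-1}=1, q_{-2}=1, q_{-1}=0), until the denominator exceeds 12:
  i=0: a_0=1, p_0 = 1*1 + 0 = 1, q_0 = 1*0 + 1 = 1.
  i=1: a_1=1, p_1 = 1*1 + 1 = 2, q_1 = 1*1 + 0 = 1.
  i=2: a_2=3, p_2 = 3*2 + 1 = 7, q_2 = 3*1 + 1 = 4.
  i=3: a_3=1, p_3 = 1*7 + 2 = 9, q_3 = 1*4 + 1 = 5.
  i=4: a_4=3, p_4 = 3*9 + 7 = 34, q_4 = 3*5 + 4 = 19.
q_4 = 19 > 12, so the last convergent with denominator <= 12 is p_3/q_3 = 9/5.
The closest fraction with denominator <= 12 is either p_3/q_3 or the intermediate fraction (k*p_3 + p_2)/(k*q_3 + q_2) with the largest k >= 1 whose denominator stays <= 12; these approach x as k grows, and every other convergent or intermediate fraction in range is farther away.
Largest k: floor((12 - q_2)/q_3) = floor((12 - 4)/5) = 1.
That gives (1*9 + 7)/(1*5 + 4) = 16/9.
Compare the errors: |x - 9/5| = |179*5 - 9*100|/(100*5) = 5/500, and |x - 16/9| = |179*9 - 16*100|/(100*9) = 11/900.
Cross-multiplying, 5*900 = 4500 < 5500 = 11*500, so 5/500 is smaller: the convergent 9/5 is closer to x than 16/9.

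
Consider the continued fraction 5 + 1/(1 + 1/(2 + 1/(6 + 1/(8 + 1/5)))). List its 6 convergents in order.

5/1, 6/1, 17/3, 108/19, 881/155, 4513/794

Using the convergent recurrence p_i = a_i*p_{i-1} + p_{i-2}, q_i = a_i*q_{i-1} + q_{i-2} with p_{-2}=0, p_{-1}=1, q_{-2}=1, q_{-1}=0:
  i=0: a_0=5, p_0 = 5*1 + 0 = 5, q_0 = 5*0 + 1 = 1.
  i=1: a_1=1, p_1 = 1*5 + 1 = 6, q_1 = 1*1 + 0 = 1.
  i=2: a_2=2, p_2 = 2*6 + 5 = 17, q_2 = 2*1 + 1 = 3.
  i=3: a_3=6, p_3 = 6*17 + 6 = 108, q_3 = 6*3 + 1 = 19.
  i=4: a_4=8, p_4 = 8*108 + 17 = 881, q_4 = 8*19 + 3 = 155.
  i=5: a_5=5, p_5 = 5*881 + 108 = 4513, q_5 = 5*155 + 19 = 794.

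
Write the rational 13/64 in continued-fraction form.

[0; 4, 1, 12]

Run the Euclidean algorithm on 13 and 64; the successive quotients are the partial quotients a_0, a_1, ... (each step inverts the fractional part left over by the previous one):
  13 = 0*64 + 13, so a_0 = 0.
  64 = 4*13 + 12, so a_1 = 4.
  13 = 1*12 + 1, so a_2 = 1.
  12 = 12*1 + 0, so a_3 = 12.
The remainder reaches 0 after 4 divisions, so the expansion has 4 partial quotients, read off in order.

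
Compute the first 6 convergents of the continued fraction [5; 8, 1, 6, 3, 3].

5/1, 41/8, 46/9, 317/62, 997/195, 3308/647

Using the convergent recurrence p_i = a_i*p_{i-1} + p_{i-2}, q_i = a_i*q_{i-1} + q_{i-2} with p_{-2}=0, p_{-1}=1, q_{-2}=1, q_{-1}=0:
  i=0: a_0=5, p_0 = 5*1 + 0 = 5, q_0 = 5*0 + 1 = 1.
  i=1: a_1=8, p_1 = 8*5 + 1 = 41, q_1 = 8*1 + 0 = 8.
  i=2: a_2=1, p_2 = 1*41 + 5 = 46, q_2 = 1*8 + 1 = 9.
  i=3: a_3=6, p_3 = 6*46 + 41 = 317, q_3 = 6*9 + 8 = 62.
  i=4: a_4=3, p_4 = 3*317 + 46 = 997, q_4 = 3*62 + 9 = 195.
  i=5: a_5=3, p_5 = 3*997 + 317 = 3308, q_5 = 3*195 + 62 = 647.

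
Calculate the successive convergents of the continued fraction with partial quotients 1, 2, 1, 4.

1/1, 3/2, 4/3, 19/14

Using the convergent recurrence p_i = a_i*p_{i-1} + p_{i-2}, q_i = a_i*q_{i-1} + q_{i-2} with p_{-2}=0, p_{-1}=1, q_{-2}=1, q_{-1}=0:
  i=0: a_0=1, p_0 = 1*1 + 0 = 1, q_0 = 1*0 + 1 = 1.
  i=1: a_1=2, p_1 = 2*1 + 1 = 3, q_1 = 2*1 + 0 = 2.
  i=2: a_2=1, p_2 = 1*3 + 1 = 4, q_2 = 1*2 + 1 = 3.
  i=3: a_3=4, p_3 = 4*4 + 3 = 19, q_3 = 4*3 + 2 = 14.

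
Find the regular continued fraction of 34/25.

Run the Euclidean algorithm on 34 and 25; the successive quotients are the partial quotients a_0, a_1, ... (each step inverts the fractional part left over by the previous one):
  34 = 1*25 + 9, so a_0 = 1.
  25 = 2*9 + 7, so a_1 = 2.
  9 = 1*7 + 2, so a_2 = 1.
  7 = 3*2 + 1, so a_3 = 3.
  2 = 2*1 + 0, so a_4 = 2.
The remainder reaches 0 after 5 divisions, so the expansion has 5 partial quotients, read off in order.

[1; 2, 1, 3, 2]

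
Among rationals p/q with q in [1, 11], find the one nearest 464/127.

11/3

Expand x = 464/127 as a continued fraction with the Euclidean algorithm:
  464 = 3*127 + 83, so a_0 = 3.
  127 = 1*83 + 44, so a_1 = 1.
  83 = 1*44 + 39, so a_2 = 1.
  44 = 1*39 + 5, so a_3 = 1.
  39 = 7*5 + 4, so a_4 = 7.
  5 = 1*4 + 1, so a_5 = 1.
  4 = 4*1 + 0, so a_6 = 4.
so x = [3; 1, 1, 1, 7, 1, 4].
Convergents (p_i = a_i*p_{i-1} + p_{i-2}, q_i = a_i*q_{i-1} + q_{i-2} with p_{-2}=0, p_{-1}=1, q_{-2}=1, q_{-1}=0), until the denominator exceeds 11:
  i=0: a_0=3, p_0 = 3*1 + 0 = 3, q_0 = 3*0 + 1 = 1.
  i=1: a_1=1, p_1 = 1*3 + 1 = 4, q_1 = 1*1 + 0 = 1.
  i=2: a_2=1, p_2 = 1*4 + 3 = 7, q_2 = 1*1 + 1 = 2.
  i=3: a_3=1, p_3 = 1*7 + 4 = 11, q_3 = 1*2 + 1 = 3.
  i=4: a_4=7, p_4 = 7*11 + 7 = 84, q_4 = 7*3 + 2 = 23.
q_4 = 23 > 11, so the last convergent with denominator <= 11 is p_3/q_3 = 11/3.
The closest fraction with denominator <= 11 is either p_3/q_3 or the intermediate fraction (k*p_3 + p_2)/(k*q_3 + q_2) with the largest k >= 1 whose denominator stays <= 11; these approach x as k grows, and every other convergent or intermediate fraction in range is farther away.
Largest k: floor((11 - q_2)/q_3) = floor((11 - 2)/3) = 3.
That gives (3*11 + 7)/(3*3 + 2) = 40/11.
Compare the errors: |x - 11/3| = |464*3 - 11*127|/(127*3) = 5/381, and |x - 40/11| = |464*11 - 40*127|/(127*11) = 24/1397.
Cross-multiplying, 5*1397 = 6985 < 9144 = 24*381, so 5/381 is smaller: the convergent 11/3 is closer to x than 40/11.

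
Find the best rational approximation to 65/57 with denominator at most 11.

8/7

Expand x = 65/57 as a continued fraction with the Euclidean algorithm:
  65 = 1*57 + 8, so a_0 = 1.
  57 = 7*8 + 1, so a_1 = 7.
  8 = 8*1 + 0, so a_2 = 8.
so x = [1; 7, 8].
Convergents (p_i = a_i*p_{i-1} + p_{i-2}, q_i = a_i*q_{i-1} + q_{i-2} with p_{-2}=0, p_{-1}=1, q_{-2}=1, q_{-1}=0), until the denominator exceeds 11:
  i=0: a_0=1, p_0 = 1*1 + 0 = 1, q_0 = 1*0 + 1 = 1.
  i=1: a_1=7, p_1 = 7*1 + 1 = 8, q_1 = 7*1 + 0 = 7.
  i=2: a_2=8, p_2 = 8*8 + 1 = 65, q_2 = 8*7 + 1 = 57.
q_2 = 57 > 11, so the last convergent with denominator <= 11 is p_1/q_1 = 8/7.
The closest fraction with denominator <= 11 is either p_1/q_1 or the intermediate fraction (k*p_1 + p_0)/(k*q_1 + q_0) with the largest k >= 1 whose denominator stays <= 11; these approach x as k grows, and every other convergent or intermediate fraction in range is farther away.
Largest k: floor((11 - q_0)/q_1) = floor((11 - 1)/7) = 1.
That gives (1*8 + 1)/(1*7 + 1) = 9/8.
Compare the errors: |x - 8/7| = |65*7 - 8*57|/(57*7) = 1/399, and |x - 9/8| = |65*8 - 9*57|/(57*8) = 7/456.
Cross-multiplying, 1*456 = 456 < 2793 = 7*399, so 1/399 is smaller: the convergent 8/7 is closer to x than 9/8.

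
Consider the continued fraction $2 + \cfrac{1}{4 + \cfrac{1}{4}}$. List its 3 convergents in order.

Using the convergent recurrence p_i = a_i*p_{i-1} + p_{i-2}, q_i = a_i*q_{i-1} + q_{i-2} with p_{-2}=0, p_{-1}=1, q_{-2}=1, q_{-1}=0:
  i=0: a_0=2, p_0 = 2*1 + 0 = 2, q_0 = 2*0 + 1 = 1.
  i=1: a_1=4, p_1 = 4*2 + 1 = 9, q_1 = 4*1 + 0 = 4.
  i=2: a_2=4, p_2 = 4*9 + 2 = 38, q_2 = 4*4 + 1 = 17.

2/1, 9/4, 38/17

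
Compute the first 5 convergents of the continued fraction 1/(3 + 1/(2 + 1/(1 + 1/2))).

0/1, 1/3, 2/7, 3/10, 8/27

Using the convergent recurrence p_i = a_i*p_{i-1} + p_{i-2}, q_i = a_i*q_{i-1} + q_{i-2} with p_{-2}=0, p_{-1}=1, q_{-2}=1, q_{-1}=0:
  i=0: a_0=0, p_0 = 0*1 + 0 = 0, q_0 = 0*0 + 1 = 1.
  i=1: a_1=3, p_1 = 3*0 + 1 = 1, q_1 = 3*1 + 0 = 3.
  i=2: a_2=2, p_2 = 2*1 + 0 = 2, q_2 = 2*3 + 1 = 7.
  i=3: a_3=1, p_3 = 1*2 + 1 = 3, q_3 = 1*7 + 3 = 10.
  i=4: a_4=2, p_4 = 2*3 + 2 = 8, q_4 = 2*10 + 7 = 27.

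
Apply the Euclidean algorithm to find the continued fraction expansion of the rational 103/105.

[0; 1, 51, 2]

Run the Euclidean algorithm on 103 and 105; the successive quotients are the partial quotients a_0, a_1, ... (each step inverts the fractional part left over by the previous one):
  103 = 0*105 + 103, so a_0 = 0.
  105 = 1*103 + 2, so a_1 = 1.
  103 = 51*2 + 1, so a_2 = 51.
  2 = 2*1 + 0, so a_3 = 2.
The remainder reaches 0 after 4 divisions, so the expansion has 4 partial quotients, read off in order.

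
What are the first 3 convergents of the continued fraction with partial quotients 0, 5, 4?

0/1, 1/5, 4/21

Using the convergent recurrence p_i = a_i*p_{i-1} + p_{i-2}, q_i = a_i*q_{i-1} + q_{i-2} with p_{-2}=0, p_{-1}=1, q_{-2}=1, q_{-1}=0:
  i=0: a_0=0, p_0 = 0*1 + 0 = 0, q_0 = 0*0 + 1 = 1.
  i=1: a_1=5, p_1 = 5*0 + 1 = 1, q_1 = 5*1 + 0 = 5.
  i=2: a_2=4, p_2 = 4*1 + 0 = 4, q_2 = 4*5 + 1 = 21.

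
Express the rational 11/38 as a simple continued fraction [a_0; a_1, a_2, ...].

Run the Euclidean algorithm on 11 and 38; the successive quotients are the partial quotients a_0, a_1, ... (each step inverts the fractional part left over by the previous one):
  11 = 0*38 + 11, so a_0 = 0.
  38 = 3*11 + 5, so a_1 = 3.
  11 = 2*5 + 1, so a_2 = 2.
  5 = 5*1 + 0, so a_3 = 5.
The remainder reaches 0 after 4 divisions, so the expansion has 4 partial quotients, read off in order.

[0; 3, 2, 5]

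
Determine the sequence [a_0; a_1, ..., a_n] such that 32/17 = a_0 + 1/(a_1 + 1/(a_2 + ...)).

Run the Euclidean algorithm on 32 and 17; the successive quotients are the partial quotients a_0, a_1, ... (each step inverts the fractional part left over by the previous one):
  32 = 1*17 + 15, so a_0 = 1.
  17 = 1*15 + 2, so a_1 = 1.
  15 = 7*2 + 1, so a_2 = 7.
  2 = 2*1 + 0, so a_3 = 2.
The remainder reaches 0 after 4 divisions, so the expansion has 4 partial quotients, read off in order.

[1; 1, 7, 2]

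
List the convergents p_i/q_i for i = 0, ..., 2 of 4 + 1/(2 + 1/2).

Using the convergent recurrence p_i = a_i*p_{i-1} + p_{i-2}, q_i = a_i*q_{i-1} + q_{i-2} with p_{-2}=0, p_{-1}=1, q_{-2}=1, q_{-1}=0:
  i=0: a_0=4, p_0 = 4*1 + 0 = 4, q_0 = 4*0 + 1 = 1.
  i=1: a_1=2, p_1 = 2*4 + 1 = 9, q_1 = 2*1 + 0 = 2.
  i=2: a_2=2, p_2 = 2*9 + 4 = 22, q_2 = 2*2 + 1 = 5.

4/1, 9/2, 22/5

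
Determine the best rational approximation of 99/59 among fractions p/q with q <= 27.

Expand x = 99/59 as a continued fraction with the Euclidean algorithm:
  99 = 1*59 + 40, so a_0 = 1.
  59 = 1*40 + 19, so a_1 = 1.
  40 = 2*19 + 2, so a_2 = 2.
  19 = 9*2 + 1, so a_3 = 9.
  2 = 2*1 + 0, so a_4 = 2.
so x = [1; 1, 2, 9, 2].
Convergents (p_i = a_i*p_{i-1} + p_{i-2}, q_i = a_i*q_{i-1} + q_{i-2} with p_{-2}=0, p_{-1}=1, q_{-2}=1, q_{-1}=0), until the denominator exceeds 27:
  i=0: a_0=1, p_0 = 1*1 + 0 = 1, q_0 = 1*0 + 1 = 1.
  i=1: a_1=1, p_1 = 1*1 + 1 = 2, q_1 = 1*1 + 0 = 1.
  i=2: a_2=2, p_2 = 2*2 + 1 = 5, q_2 = 2*1 + 1 = 3.
  i=3: a_3=9, p_3 = 9*5 + 2 = 47, q_3 = 9*3 + 1 = 28.
q_3 = 28 > 27, so the last convergent with denominator <= 27 is p_2/q_2 = 5/3.
The closest fraction with denominator <= 27 is either p_2/q_2 or the intermediate fraction (k*p_2 + p_1)/(k*q_2 + q_1) with the largest k >= 1 whose denominator stays <= 27; these approach x as k grows, and every other convergent or intermediate fraction in range is farther away.
Largest k: floor((27 - q_1)/q_2) = floor((27 - 1)/3) = 8.
That gives (8*5 + 2)/(8*3 + 1) = 42/25.
Compare the errors: |x - 5/3| = |99*3 - 5*59|/(59*3) = 2/177, and |x - 42/25| = |99*25 - 42*59|/(59*25) = 3/1475.
Cross-multiplying, 3*177 = 531 < 2950 = 2*1475, so 3/1475 is smaller: the intermediate fraction 42/25 is closer to x than 5/3.

42/25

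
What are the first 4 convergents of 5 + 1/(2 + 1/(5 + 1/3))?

Using the convergent recurrence p_i = a_i*p_{i-1} + p_{i-2}, q_i = a_i*q_{i-1} + q_{i-2} with p_{-2}=0, p_{-1}=1, q_{-2}=1, q_{-1}=0:
  i=0: a_0=5, p_0 = 5*1 + 0 = 5, q_0 = 5*0 + 1 = 1.
  i=1: a_1=2, p_1 = 2*5 + 1 = 11, q_1 = 2*1 + 0 = 2.
  i=2: a_2=5, p_2 = 5*11 + 5 = 60, q_2 = 5*2 + 1 = 11.
  i=3: a_3=3, p_3 = 3*60 + 11 = 191, q_3 = 3*11 + 2 = 35.

5/1, 11/2, 60/11, 191/35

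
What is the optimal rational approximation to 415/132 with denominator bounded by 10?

Expand x = 415/132 as a continued fraction with the Euclidean algorithm:
  415 = 3*132 + 19, so a_0 = 3.
  132 = 6*19 + 18, so a_1 = 6.
  19 = 1*18 + 1, so a_2 = 1.
  18 = 18*1 + 0, so a_3 = 18.
so x = [3; 6, 1, 18].
Convergents (p_i = a_i*p_{i-1} + p_{i-2}, q_i = a_i*q_{i-1} + q_{i-2} with p_{-2}=0, p_{-1}=1, q_{-2}=1, q_{-1}=0), until the denominator exceeds 10:
  i=0: a_0=3, p_0 = 3*1 + 0 = 3, q_0 = 3*0 + 1 = 1.
  i=1: a_1=6, p_1 = 6*3 + 1 = 19, q_1 = 6*1 + 0 = 6.
  i=2: a_2=1, p_2 = 1*19 + 3 = 22, q_2 = 1*6 + 1 = 7.
  i=3: a_3=18, p_3 = 18*22 + 19 = 415, q_3 = 18*7 + 6 = 132.
q_3 = 132 > 10, so the last convergent with denominator <= 10 is p_2/q_2 = 22/7.
The closest fraction with denominator <= 10 is either p_2/q_2 or the intermediate fraction (k*p_2 + p_1)/(k*q_2 + q_1) with the largest k >= 1 whose denominator stays <= 10; these approach x as k grows, and every other convergent or intermediate fraction in range is farther away.
Largest k: floor((10 - q_1)/q_2) = floor((10 - 6)/7) = 0.
Since k = 0, no intermediate fraction beyond p_2/q_2 has denominator <= 10, so the convergent 22/7 is the closest (its error is |415*7 - 22*132|/(132*7) = 1/924).

22/7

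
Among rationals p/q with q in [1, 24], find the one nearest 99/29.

Expand x = 99/29 as a continued fraction with the Euclidean algorithm:
  99 = 3*29 + 12, so a_0 = 3.
  29 = 2*12 + 5, so a_1 = 2.
  12 = 2*5 + 2, so a_2 = 2.
  5 = 2*2 + 1, so a_3 = 2.
  2 = 2*1 + 0, so a_4 = 2.
so x = [3; 2, 2, 2, 2].
Convergents (p_i = a_i*p_{i-1} + p_{i-2}, q_i = a_i*q_{i-1} + q_{i-2} with p_{-2}=0, p_{-1}=1, q_{-2}=1, q_{-1}=0), until the denominator exceeds 24:
  i=0: a_0=3, p_0 = 3*1 + 0 = 3, q_0 = 3*0 + 1 = 1.
  i=1: a_1=2, p_1 = 2*3 + 1 = 7, q_1 = 2*1 + 0 = 2.
  i=2: a_2=2, p_2 = 2*7 + 3 = 17, q_2 = 2*2 + 1 = 5.
  i=3: a_3=2, p_3 = 2*17 + 7 = 41, q_3 = 2*5 + 2 = 12.
  i=4: a_4=2, p_4 = 2*41 + 17 = 99, q_4 = 2*12 + 5 = 29.
q_4 = 29 > 24, so the last convergent with denominator <= 24 is p_3/q_3 = 41/12.
The closest fraction with denominator <= 24 is either p_3/q_3 or the intermediate fraction (k*p_3 + p_2)/(k*q_3 + q_2) with the largest k >= 1 whose denominator stays <= 24; these approach x as k grows, and every other convergent or intermediate fraction in range is farther away.
Largest k: floor((24 - q_2)/q_3) = floor((24 - 5)/12) = 1.
That gives (1*41 + 17)/(1*12 + 5) = 58/17.
Compare the errors: |x - 41/12| = |99*12 - 41*29|/(29*12) = 1/348, and |x - 58/17| = |99*17 - 58*29|/(29*17) = 1/493.
Cross-multiplying, 1*348 = 348 < 493 = 1*493, so 1/493 is smaller: the intermediate fraction 58/17 is closer to x than 41/12.

58/17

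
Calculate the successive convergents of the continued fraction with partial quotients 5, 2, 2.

Using the convergent recurrence p_i = a_i*p_{i-1} + p_{i-2}, q_i = a_i*q_{i-1} + q_{i-2} with p_{-2}=0, p_{-1}=1, q_{-2}=1, q_{-1}=0:
  i=0: a_0=5, p_0 = 5*1 + 0 = 5, q_0 = 5*0 + 1 = 1.
  i=1: a_1=2, p_1 = 2*5 + 1 = 11, q_1 = 2*1 + 0 = 2.
  i=2: a_2=2, p_2 = 2*11 + 5 = 27, q_2 = 2*2 + 1 = 5.

5/1, 11/2, 27/5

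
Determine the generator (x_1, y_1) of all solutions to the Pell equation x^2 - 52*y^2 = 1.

(x, y) = (649, 90)

First expand sqrt(52) as a continued fraction. With x_i = (sqrt(52) + m_i)/d_i and (m_0, d_0) = (0, 1): a_0 = floor(sqrt(52)) = 7, since 7^2 = 49 <= 52 < 64 = 8^2.
Iterate m_{i+1} = d_i*a_i - m_i, d_{i+1} = (52 - m_{i+1}^2)/d_i, a_{i+1} = floor((a_0 + m_{i+1})/d_{i+1}):
  m_1 = 1*7 - 0 = 7, d_1 = (52 - 7^2)/1 = 3/1 = 3, a_1 = floor((7 + 7)/3) = 4.
  m_2 = 3*4 - 7 = 5, d_2 = (52 - 5^2)/3 = 27/3 = 9, a_2 = floor((7 + 5)/9) = 1.
  m_3 = 9*1 - 5 = 4, d_3 = (52 - 4^2)/9 = 36/9 = 4, a_3 = floor((7 + 4)/4) = 2.
  m_4 = 4*2 - 4 = 4, d_4 = (52 - 4^2)/4 = 36/4 = 9, a_4 = floor((7 + 4)/9) = 1.
  m_5 = 9*1 - 4 = 5, d_5 = (52 - 5^2)/9 = 27/9 = 3, a_5 = floor((7 + 5)/3) = 4.
  m_6 = 3*4 - 5 = 7, d_6 = (52 - 7^2)/3 = 3/3 = 1, a_6 = floor((7 + 7)/1) = 14.
  m_7 = 1*14 - 7 = 7, d_7 = (52 - 7^2)/1 = 3/1 = 3: (m_7, d_7) = (m_1, d_1) = (7, 3), so from here the quotients repeat a_1, ..., a_6; the period length is 6.
So sqrt(52) = [7; (4, 1, 2, 1, 4, 14)] with period length k = 6.
k is even, so the fundamental solution of x^2 - 52y^2 = 1 is (p_{k-1}, q_{k-1}) = (p_5, q_5); compute convergents through index 5.
Convergents (p_i = a_i*p_{i-1} + p_{i-2}, q_i = a_i*q_{i-1} + q_{i-2} with p_{-2}=0, p_{-1}=1, q_{-2}=1, q_{-1}=0):
  i=0: a_0=7, p_0 = 7*1 + 0 = 7, q_0 = 7*0 + 1 = 1.
  i=1: a_1=4, p_1 = 4*7 + 1 = 29, q_1 = 4*1 + 0 = 4.
  i=2: a_2=1, p_2 = 1*29 + 7 = 36, q_2 = 1*4 + 1 = 5.
  i=3: a_3=2, p_3 = 2*36 + 29 = 101, q_3 = 2*5 + 4 = 14.
  i=4: a_4=1, p_4 = 1*101 + 36 = 137, q_4 = 1*14 + 5 = 19.
  i=5: a_5=4, p_5 = 4*137 + 101 = 649, q_5 = 4*19 + 14 = 90.
Check: 649^2 - 52*90^2 = 421201 - 421200 = 1, so (x, y) = (649, 90) solves the equation, and by the theorem it is the least positive solution.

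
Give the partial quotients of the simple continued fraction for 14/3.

Run the Euclidean algorithm on 14 and 3; the successive quotients are the partial quotients a_0, a_1, ... (each step inverts the fractional part left over by the previous one):
  14 = 4*3 + 2, so a_0 = 4.
  3 = 1*2 + 1, so a_1 = 1.
  2 = 2*1 + 0, so a_2 = 2.
The remainder reaches 0 after 3 divisions, so the expansion has 3 partial quotients, read off in order.

[4; 1, 2]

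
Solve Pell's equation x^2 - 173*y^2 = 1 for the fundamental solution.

(x, y) = (2499849, 190060)

First expand sqrt(173) as a continued fraction. With x_i = (sqrt(173) + m_i)/d_i and (m_0, d_0) = (0, 1): a_0 = floor(sqrt(173)) = 13, since 13^2 = 169 <= 173 < 196 = 14^2.
Iterate m_{i+1} = d_i*a_i - m_i, d_{i+1} = (173 - m_{i+1}^2)/d_i, a_{i+1} = floor((a_0 + m_{i+1})/d_{i+1}):
  m_1 = 1*13 - 0 = 13, d_1 = (173 - 13^2)/1 = 4/1 = 4, a_1 = floor((13 + 13)/4) = 6.
  m_2 = 4*6 - 13 = 11, d_2 = (173 - 11^2)/4 = 52/4 = 13, a_2 = floor((13 + 11)/13) = 1.
  m_3 = 13*1 - 11 = 2, d_3 = (173 - 2^2)/13 = 169/13 = 13, a_3 = floor((13 + 2)/13) = 1.
  m_4 = 13*1 - 2 = 11, d_4 = (173 - 11^2)/13 = 52/13 = 4, a_4 = floor((13 + 11)/4) = 6.
  m_5 = 4*6 - 11 = 13, d_5 = (173 - 13^2)/4 = 4/4 = 1, a_5 = floor((13 + 13)/1) = 26.
  m_6 = 1*26 - 13 = 13, d_6 = (173 - 13^2)/1 = 4/1 = 4: (m_6, d_6) = (m_1, d_1) = (13, 4), so from here the quotients repeat a_1, ..., a_5; the period length is 5.
So sqrt(173) = [13; (6, 1, 1, 6, 26)] with period length k = 5.
k is odd, so (p_{k-1}, q_{k-1}) only solves x^2 - 173y^2 = -1 and the fundamental solution of x^2 - 173y^2 = 1 is (p_{2k-1}, q_{2k-1}) = (p_9, q_9); compute convergents through index 9, running through the period twice.
Convergents (p_i = a_i*p_{i-1} + p_{i-2}, q_i = a_i*q_{i-1} + q_{i-2} with p_{-2}=0, p_{-1}=1, q_{-2}=1, q_{-1}=0):
  i=0: a_0=13, p_0 = 13*1 + 0 = 13, q_0 = 13*0 + 1 = 1.
  i=1: a_1=6, p_1 = 6*13 + 1 = 79, q_1 = 6*1 + 0 = 6.
  i=2: a_2=1, p_2 = 1*79 + 13 = 92, q_2 = 1*6 + 1 = 7.
  i=3: a_3=1, p_3 = 1*92 + 79 = 171, q_3 = 1*7 + 6 = 13.
  i=4: a_4=6, p_4 = 6*171 + 92 = 1118, q_4 = 6*13 + 7 = 85.
  i=5: a_5=26, p_5 = 26*1118 + 171 = 29239, q_5 = 26*85 + 13 = 2223.
  i=6: a_6=6, p_6 = 6*29239 + 1118 = 176552, q_6 = 6*2223 + 85 = 13423.
  i=7: a_7=1, p_7 = 1*176552 + 29239 = 205791, q_7 = 1*13423 + 2223 = 15646.
  i=8: a_8=1, p_8 = 1*205791 + 176552 = 382343, q_8 = 1*15646 + 13423 = 29069.
  i=9: a_9=6, p_9 = 6*382343 + 205791 = 2499849, q_9 = 6*29069 + 15646 = 190060.
Indeed p_4^2 - 173*q_4^2 = 1249924 - 1249925 = -1, not +1.
Check: 2499849^2 - 173*190060^2 = 6249245022801 - 6249245022800 = 1, so (x, y) = (2499849, 190060) solves the equation, and by the theorem it is the least positive solution.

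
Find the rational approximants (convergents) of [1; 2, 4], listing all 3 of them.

Using the convergent recurrence p_i = a_i*p_{i-1} + p_{i-2}, q_i = a_i*q_{i-1} + q_{i-2} with p_{-2}=0, p_{-1}=1, q_{-2}=1, q_{-1}=0:
  i=0: a_0=1, p_0 = 1*1 + 0 = 1, q_0 = 1*0 + 1 = 1.
  i=1: a_1=2, p_1 = 2*1 + 1 = 3, q_1 = 2*1 + 0 = 2.
  i=2: a_2=4, p_2 = 4*3 + 1 = 13, q_2 = 4*2 + 1 = 9.

1/1, 3/2, 13/9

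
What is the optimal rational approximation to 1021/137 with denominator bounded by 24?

82/11

Expand x = 1021/137 as a continued fraction with the Euclidean algorithm:
  1021 = 7*137 + 62, so a_0 = 7.
  137 = 2*62 + 13, so a_1 = 2.
  62 = 4*13 + 10, so a_2 = 4.
  13 = 1*10 + 3, so a_3 = 1.
  10 = 3*3 + 1, so a_4 = 3.
  3 = 3*1 + 0, so a_5 = 3.
so x = [7; 2, 4, 1, 3, 3].
Convergents (p_i = a_i*p_{i-1} + p_{i-2}, q_i = a_i*q_{i-1} + q_{i-2} with p_{-2}=0, p_{-1}=1, q_{-2}=1, q_{-1}=0), until the denominator exceeds 24:
  i=0: a_0=7, p_0 = 7*1 + 0 = 7, q_0 = 7*0 + 1 = 1.
  i=1: a_1=2, p_1 = 2*7 + 1 = 15, q_1 = 2*1 + 0 = 2.
  i=2: a_2=4, p_2 = 4*15 + 7 = 67, q_2 = 4*2 + 1 = 9.
  i=3: a_3=1, p_3 = 1*67 + 15 = 82, q_3 = 1*9 + 2 = 11.
  i=4: a_4=3, p_4 = 3*82 + 67 = 313, q_4 = 3*11 + 9 = 42.
q_4 = 42 > 24, so the last convergent with denominator <= 24 is p_3/q_3 = 82/11.
The closest fraction with denominator <= 24 is either p_3/q_3 or the intermediate fraction (k*p_3 + p_2)/(k*q_3 + q_2) with the largest k >= 1 whose denominator stays <= 24; these approach x as k grows, and every other convergent or intermediate fraction in range is farther away.
Largest k: floor((24 - q_2)/q_3) = floor((24 - 9)/11) = 1.
That gives (1*82 + 67)/(1*11 + 9) = 149/20.
Compare the errors: |x - 82/11| = |1021*11 - 82*137|/(137*11) = 3/1507, and |x - 149/20| = |1021*20 - 149*137|/(137*20) = 7/2740.
Cross-multiplying, 3*2740 = 8220 < 10549 = 7*1507, so 3/1507 is smaller: the convergent 82/11 is closer to x than 149/20.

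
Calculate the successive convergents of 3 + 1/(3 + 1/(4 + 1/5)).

Using the convergent recurrence p_i = a_i*p_{i-1} + p_{i-2}, q_i = a_i*q_{i-1} + q_{i-2} with p_{-2}=0, p_{-1}=1, q_{-2}=1, q_{-1}=0:
  i=0: a_0=3, p_0 = 3*1 + 0 = 3, q_0 = 3*0 + 1 = 1.
  i=1: a_1=3, p_1 = 3*3 + 1 = 10, q_1 = 3*1 + 0 = 3.
  i=2: a_2=4, p_2 = 4*10 + 3 = 43, q_2 = 4*3 + 1 = 13.
  i=3: a_3=5, p_3 = 5*43 + 10 = 225, q_3 = 5*13 + 3 = 68.

3/1, 10/3, 43/13, 225/68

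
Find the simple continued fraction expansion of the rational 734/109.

[6; 1, 2, 1, 3, 7]

Run the Euclidean algorithm on 734 and 109; the successive quotients are the partial quotients a_0, a_1, ... (each step inverts the fractional part left over by the previous one):
  734 = 6*109 + 80, so a_0 = 6.
  109 = 1*80 + 29, so a_1 = 1.
  80 = 2*29 + 22, so a_2 = 2.
  29 = 1*22 + 7, so a_3 = 1.
  22 = 3*7 + 1, so a_4 = 3.
  7 = 7*1 + 0, so a_5 = 7.
The remainder reaches 0 after 6 divisions, so the expansion has 6 partial quotients, read off in order.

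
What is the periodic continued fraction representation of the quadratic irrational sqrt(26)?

[5; (10)]

Write x_i = (sqrt(26) + m_i)/d_i with (m_0, d_0) = (0, 1). a_0 = floor(sqrt(26)) = 5, since 5^2 = 25 <= 26 < 36 = 6^2.
Iterate m_{i+1} = d_i*a_i - m_i, d_{i+1} = (26 - m_{i+1}^2)/d_i, a_{i+1} = floor((a_0 + m_{i+1})/d_{i+1}):
  m_1 = 1*5 - 0 = 5, d_1 = (26 - 5^2)/1 = 1/1 = 1, a_1 = floor((5 + 5)/1) = 10.
  m_2 = 1*10 - 5 = 5, d_2 = (26 - 5^2)/1 = 1/1 = 1: (m_2, d_2) = (m_1, d_1) = (5, 1), so from here the quotient a_1 repeats; the period length is 1.
Hence the expansion of sqrt(26) is a_0 = 5 followed by the repeating block 10 (period 1).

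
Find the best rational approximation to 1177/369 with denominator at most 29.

67/21

Expand x = 1177/369 as a continued fraction with the Euclidean algorithm:
  1177 = 3*369 + 70, so a_0 = 3.
  369 = 5*70 + 19, so a_1 = 5.
  70 = 3*19 + 13, so a_2 = 3.
  19 = 1*13 + 6, so a_3 = 1.
  13 = 2*6 + 1, so a_4 = 2.
  6 = 6*1 + 0, so a_5 = 6.
so x = [3; 5, 3, 1, 2, 6].
Convergents (p_i = a_i*p_{i-1} + p_{i-2}, q_i = a_i*q_{i-1} + q_{i-2} with p_{-2}=0, p_{-1}=1, q_{-2}=1, q_{-1}=0), until the denominator exceeds 29:
  i=0: a_0=3, p_0 = 3*1 + 0 = 3, q_0 = 3*0 + 1 = 1.
  i=1: a_1=5, p_1 = 5*3 + 1 = 16, q_1 = 5*1 + 0 = 5.
  i=2: a_2=3, p_2 = 3*16 + 3 = 51, q_2 = 3*5 + 1 = 16.
  i=3: a_3=1, p_3 = 1*51 + 16 = 67, q_3 = 1*16 + 5 = 21.
  i=4: a_4=2, p_4 = 2*67 + 51 = 185, q_4 = 2*21 + 16 = 58.
q_4 = 58 > 29, so the last convergent with denominator <= 29 is p_3/q_3 = 67/21.
The closest fraction with denominator <= 29 is either p_3/q_3 or the intermediate fraction (k*p_3 + p_2)/(k*q_3 + q_2) with the largest k >= 1 whose denominator stays <= 29; these approach x as k grows, and every other convergent or intermediate fraction in range is farther away.
Largest k: floor((29 - q_2)/q_3) = floor((29 - 16)/21) = 0.
Since k = 0, no intermediate fraction beyond p_3/q_3 has denominator <= 29, so the convergent 67/21 is the closest (its error is |1177*21 - 67*369|/(369*21) = 6/7749).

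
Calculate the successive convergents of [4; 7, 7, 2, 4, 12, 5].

4/1, 29/7, 207/50, 443/107, 1979/478, 24191/5843, 122934/29693

Using the convergent recurrence p_i = a_i*p_{i-1} + p_{i-2}, q_i = a_i*q_{i-1} + q_{i-2} with p_{-2}=0, p_{-1}=1, q_{-2}=1, q_{-1}=0:
  i=0: a_0=4, p_0 = 4*1 + 0 = 4, q_0 = 4*0 + 1 = 1.
  i=1: a_1=7, p_1 = 7*4 + 1 = 29, q_1 = 7*1 + 0 = 7.
  i=2: a_2=7, p_2 = 7*29 + 4 = 207, q_2 = 7*7 + 1 = 50.
  i=3: a_3=2, p_3 = 2*207 + 29 = 443, q_3 = 2*50 + 7 = 107.
  i=4: a_4=4, p_4 = 4*443 + 207 = 1979, q_4 = 4*107 + 50 = 478.
  i=5: a_5=12, p_5 = 12*1979 + 443 = 24191, q_5 = 12*478 + 107 = 5843.
  i=6: a_6=5, p_6 = 5*24191 + 1979 = 122934, q_6 = 5*5843 + 478 = 29693.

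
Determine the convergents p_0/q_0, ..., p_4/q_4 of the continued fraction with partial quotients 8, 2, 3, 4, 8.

Using the convergent recurrence p_i = a_i*p_{i-1} + p_{i-2}, q_i = a_i*q_{i-1} + q_{i-2} with p_{-2}=0, p_{-1}=1, q_{-2}=1, q_{-1}=0:
  i=0: a_0=8, p_0 = 8*1 + 0 = 8, q_0 = 8*0 + 1 = 1.
  i=1: a_1=2, p_1 = 2*8 + 1 = 17, q_1 = 2*1 + 0 = 2.
  i=2: a_2=3, p_2 = 3*17 + 8 = 59, q_2 = 3*2 + 1 = 7.
  i=3: a_3=4, p_3 = 4*59 + 17 = 253, q_3 = 4*7 + 2 = 30.
  i=4: a_4=8, p_4 = 8*253 + 59 = 2083, q_4 = 8*30 + 7 = 247.

8/1, 17/2, 59/7, 253/30, 2083/247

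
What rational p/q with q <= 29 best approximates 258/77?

67/20

Expand x = 258/77 as a continued fraction with the Euclidean algorithm:
  258 = 3*77 + 27, so a_0 = 3.
  77 = 2*27 + 23, so a_1 = 2.
  27 = 1*23 + 4, so a_2 = 1.
  23 = 5*4 + 3, so a_3 = 5.
  4 = 1*3 + 1, so a_4 = 1.
  3 = 3*1 + 0, so a_5 = 3.
so x = [3; 2, 1, 5, 1, 3].
Convergents (p_i = a_i*p_{i-1} + p_{i-2}, q_i = a_i*q_{i-1} + q_{i-2} with p_{-2}=0, p_{-1}=1, q_{-2}=1, q_{-1}=0), until the denominator exceeds 29:
  i=0: a_0=3, p_0 = 3*1 + 0 = 3, q_0 = 3*0 + 1 = 1.
  i=1: a_1=2, p_1 = 2*3 + 1 = 7, q_1 = 2*1 + 0 = 2.
  i=2: a_2=1, p_2 = 1*7 + 3 = 10, q_2 = 1*2 + 1 = 3.
  i=3: a_3=5, p_3 = 5*10 + 7 = 57, q_3 = 5*3 + 2 = 17.
  i=4: a_4=1, p_4 = 1*57 + 10 = 67, q_4 = 1*17 + 3 = 20.
  i=5: a_5=3, p_5 = 3*67 + 57 = 258, q_5 = 3*20 + 17 = 77.
q_5 = 77 > 29, so the last convergent with denominator <= 29 is p_4/q_4 = 67/20.
The closest fraction with denominator <= 29 is either p_4/q_4 or the intermediate fraction (k*p_4 + p_3)/(k*q_4 + q_3) with the largest k >= 1 whose denominator stays <= 29; these approach x as k grows, and every other convergent or intermediate fraction in range is farther away.
Largest k: floor((29 - q_3)/q_4) = floor((29 - 17)/20) = 0.
Since k = 0, no intermediate fraction beyond p_4/q_4 has denominator <= 29, so the convergent 67/20 is the closest (its error is |258*20 - 67*77|/(77*20) = 1/1540).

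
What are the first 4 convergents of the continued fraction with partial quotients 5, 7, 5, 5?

5/1, 36/7, 185/36, 961/187

Using the convergent recurrence p_i = a_i*p_{i-1} + p_{i-2}, q_i = a_i*q_{i-1} + q_{i-2} with p_{-2}=0, p_{-1}=1, q_{-2}=1, q_{-1}=0:
  i=0: a_0=5, p_0 = 5*1 + 0 = 5, q_0 = 5*0 + 1 = 1.
  i=1: a_1=7, p_1 = 7*5 + 1 = 36, q_1 = 7*1 + 0 = 7.
  i=2: a_2=5, p_2 = 5*36 + 5 = 185, q_2 = 5*7 + 1 = 36.
  i=3: a_3=5, p_3 = 5*185 + 36 = 961, q_3 = 5*36 + 7 = 187.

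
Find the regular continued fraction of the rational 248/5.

[49; 1, 1, 2]

Run the Euclidean algorithm on 248 and 5; the successive quotients are the partial quotients a_0, a_1, ... (each step inverts the fractional part left over by the previous one):
  248 = 49*5 + 3, so a_0 = 49.
  5 = 1*3 + 2, so a_1 = 1.
  3 = 1*2 + 1, so a_2 = 1.
  2 = 2*1 + 0, so a_3 = 2.
The remainder reaches 0 after 4 divisions, so the expansion has 4 partial quotients, read off in order.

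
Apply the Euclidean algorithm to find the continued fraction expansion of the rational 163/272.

[0; 1, 1, 2, 54]

Run the Euclidean algorithm on 163 and 272; the successive quotients are the partial quotients a_0, a_1, ... (each step inverts the fractional part left over by the previous one):
  163 = 0*272 + 163, so a_0 = 0.
  272 = 1*163 + 109, so a_1 = 1.
  163 = 1*109 + 54, so a_2 = 1.
  109 = 2*54 + 1, so a_3 = 2.
  54 = 54*1 + 0, so a_4 = 54.
The remainder reaches 0 after 5 divisions, so the expansion has 5 partial quotients, read off in order.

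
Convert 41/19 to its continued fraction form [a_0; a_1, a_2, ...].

[2; 6, 3]

Run the Euclidean algorithm on 41 and 19; the successive quotients are the partial quotients a_0, a_1, ... (each step inverts the fractional part left over by the previous one):
  41 = 2*19 + 3, so a_0 = 2.
  19 = 6*3 + 1, so a_1 = 6.
  3 = 3*1 + 0, so a_2 = 3.
The remainder reaches 0 after 3 divisions, so the expansion has 3 partial quotients, read off in order.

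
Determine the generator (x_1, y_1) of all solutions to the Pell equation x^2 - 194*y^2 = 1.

First expand sqrt(194) as a continued fraction. With x_i = (sqrt(194) + m_i)/d_i and (m_0, d_0) = (0, 1): a_0 = floor(sqrt(194)) = 13, since 13^2 = 169 <= 194 < 196 = 14^2.
Iterate m_{i+1} = d_i*a_i - m_i, d_{i+1} = (194 - m_{i+1}^2)/d_i, a_{i+1} = floor((a_0 + m_{i+1})/d_{i+1}):
  m_1 = 1*13 - 0 = 13, d_1 = (194 - 13^2)/1 = 25/1 = 25, a_1 = floor((13 + 13)/25) = 1.
  m_2 = 25*1 - 13 = 12, d_2 = (194 - 12^2)/25 = 50/25 = 2, a_2 = floor((13 + 12)/2) = 12.
  m_3 = 2*12 - 12 = 12, d_3 = (194 - 12^2)/2 = 50/2 = 25, a_3 = floor((13 + 12)/25) = 1.
  m_4 = 25*1 - 12 = 13, d_4 = (194 - 13^2)/25 = 25/25 = 1, a_4 = floor((13 + 13)/1) = 26.
  m_5 = 1*26 - 13 = 13, d_5 = (194 - 13^2)/1 = 25/1 = 25: (m_5, d_5) = (m_1, d_1) = (13, 25), so from here the quotients repeat a_1, ..., a_4; the period length is 4.
So sqrt(194) = [13; (1, 12, 1, 26)] with period length k = 4.
k is even, so the fundamental solution of x^2 - 194y^2 = 1 is (p_{k-1}, q_{k-1}) = (p_3, q_3); compute convergents through index 3.
Convergents (p_i = a_i*p_{i-1} + p_{i-2}, q_i = a_i*q_{i-1} + q_{i-2} with p_{-2}=0, p_{-1}=1, q_{-2}=1, q_{-1}=0):
  i=0: a_0=13, p_0 = 13*1 + 0 = 13, q_0 = 13*0 + 1 = 1.
  i=1: a_1=1, p_1 = 1*13 + 1 = 14, q_1 = 1*1 + 0 = 1.
  i=2: a_2=12, p_2 = 12*14 + 13 = 181, q_2 = 12*1 + 1 = 13.
  i=3: a_3=1, p_3 = 1*181 + 14 = 195, q_3 = 1*13 + 1 = 14.
Check: 195^2 - 194*14^2 = 38025 - 38024 = 1, so (x, y) = (195, 14) solves the equation, and by the theorem it is the least positive solution.

(x, y) = (195, 14)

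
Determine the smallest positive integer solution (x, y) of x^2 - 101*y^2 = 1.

First expand sqrt(101) as a continued fraction. With x_i = (sqrt(101) + m_i)/d_i and (m_0, d_0) = (0, 1): a_0 = floor(sqrt(101)) = 10, since 10^2 = 100 <= 101 < 121 = 11^2.
Iterate m_{i+1} = d_i*a_i - m_i, d_{i+1} = (101 - m_{i+1}^2)/d_i, a_{i+1} = floor((a_0 + m_{i+1})/d_{i+1}):
  m_1 = 1*10 - 0 = 10, d_1 = (101 - 10^2)/1 = 1/1 = 1, a_1 = floor((10 + 10)/1) = 20.
  m_2 = 1*20 - 10 = 10, d_2 = (101 - 10^2)/1 = 1/1 = 1: (m_2, d_2) = (m_1, d_1) = (10, 1), so from here the quotient a_1 repeats; the period length is 1.
So sqrt(101) = [10; (20)] with period length k = 1.
k is odd, so (p_{k-1}, q_{k-1}) only solves x^2 - 101y^2 = -1 and the fundamental solution of x^2 - 101y^2 = 1 is (p_{2k-1}, q_{2k-1}) = (p_1, q_1); compute convergents through index 1, running through the period twice.
Convergents (p_i = a_i*p_{i-1} + p_{i-2}, q_i = a_i*q_{i-1} + q_{i-2} with p_{-2}=0, p_{-1}=1, q_{-2}=1, q_{-1}=0):
  i=0: a_0=10, p_0 = 10*1 + 0 = 10, q_0 = 10*0 + 1 = 1.
  i=1: a_1=20, p_1 = 20*10 + 1 = 201, q_1 = 20*1 + 0 = 20.
Indeed p_0^2 - 101*q_0^2 = 100 - 101 = -1, not +1.
Check: 201^2 - 101*20^2 = 40401 - 40400 = 1, so (x, y) = (201, 20) solves the equation, and by the theorem it is the least positive solution.

(x, y) = (201, 20)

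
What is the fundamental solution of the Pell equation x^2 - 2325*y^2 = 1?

(x, y) = (12151, 252)

First expand sqrt(2325) as a continued fraction. With x_i = (sqrt(2325) + m_i)/d_i and (m_0, d_0) = (0, 1): a_0 = floor(sqrt(2325)) = 48, since 48^2 = 2304 <= 2325 < 2401 = 49^2.
Iterate m_{i+1} = d_i*a_i - m_i, d_{i+1} = (2325 - m_{i+1}^2)/d_i, a_{i+1} = floor((a_0 + m_{i+1})/d_{i+1}):
  m_1 = 1*48 - 0 = 48, d_1 = (2325 - 48^2)/1 = 21/1 = 21, a_1 = floor((48 + 48)/21) = 4.
  m_2 = 21*4 - 48 = 36, d_2 = (2325 - 36^2)/21 = 1029/21 = 49, a_2 = floor((48 + 36)/49) = 1.
  m_3 = 49*1 - 36 = 13, d_3 = (2325 - 13^2)/49 = 2156/49 = 44, a_3 = floor((48 + 13)/44) = 1.
  m_4 = 44*1 - 13 = 31, d_4 = (2325 - 31^2)/44 = 1364/44 = 31, a_4 = floor((48 + 31)/31) = 2.
  m_5 = 31*2 - 31 = 31, d_5 = (2325 - 31^2)/31 = 1364/31 = 44, a_5 = floor((48 + 31)/44) = 1.
  m_6 = 44*1 - 31 = 13, d_6 = (2325 - 13^2)/44 = 2156/44 = 49, a_6 = floor((48 + 13)/49) = 1.
  m_7 = 49*1 - 13 = 36, d_7 = (2325 - 36^2)/49 = 1029/49 = 21, a_7 = floor((48 + 36)/21) = 4.
  m_8 = 21*4 - 36 = 48, d_8 = (2325 - 48^2)/21 = 21/21 = 1, a_8 = floor((48 + 48)/1) = 96.
  m_9 = 1*96 - 48 = 48, d_9 = (2325 - 48^2)/1 = 21/1 = 21: (m_9, d_9) = (m_1, d_1) = (48, 21), so from here the quotients repeat a_1, ..., a_8; the period length is 8.
So sqrt(2325) = [48; (4, 1, 1, 2, 1, 1, 4, 96)] with period length k = 8.
k is even, so the fundamental solution of x^2 - 2325y^2 = 1 is (p_{k-1}, q_{k-1}) = (p_7, q_7); compute convergents through index 7.
Convergents (p_i = a_i*p_{i-1} + p_{i-2}, q_i = a_i*q_{i-1} + q_{i-2} with p_{-2}=0, p_{-1}=1, q_{-2}=1, q_{-1}=0):
  i=0: a_0=48, p_0 = 48*1 + 0 = 48, q_0 = 48*0 + 1 = 1.
  i=1: a_1=4, p_1 = 4*48 + 1 = 193, q_1 = 4*1 + 0 = 4.
  i=2: a_2=1, p_2 = 1*193 + 48 = 241, q_2 = 1*4 + 1 = 5.
  i=3: a_3=1, p_3 = 1*241 + 193 = 434, q_3 = 1*5 + 4 = 9.
  i=4: a_4=2, p_4 = 2*434 + 241 = 1109, q_4 = 2*9 + 5 = 23.
  i=5: a_5=1, p_5 = 1*1109 + 434 = 1543, q_5 = 1*23 + 9 = 32.
  i=6: a_6=1, p_6 = 1*1543 + 1109 = 2652, q_6 = 1*32 + 23 = 55.
  i=7: a_7=4, p_7 = 4*2652 + 1543 = 12151, q_7 = 4*55 + 32 = 252.
Check: 12151^2 - 2325*252^2 = 147646801 - 147646800 = 1, so (x, y) = (12151, 252) solves the equation, and by the theorem it is the least positive solution.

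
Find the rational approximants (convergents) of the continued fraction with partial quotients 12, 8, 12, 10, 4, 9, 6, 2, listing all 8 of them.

12/1, 97/8, 1176/97, 11857/978, 48604/4009, 449293/37059, 2744362/226363, 5938017/489785

Using the convergent recurrence p_i = a_i*p_{i-1} + p_{i-2}, q_i = a_i*q_{i-1} + q_{i-2} with p_{-2}=0, p_{-1}=1, q_{-2}=1, q_{-1}=0:
  i=0: a_0=12, p_0 = 12*1 + 0 = 12, q_0 = 12*0 + 1 = 1.
  i=1: a_1=8, p_1 = 8*12 + 1 = 97, q_1 = 8*1 + 0 = 8.
  i=2: a_2=12, p_2 = 12*97 + 12 = 1176, q_2 = 12*8 + 1 = 97.
  i=3: a_3=10, p_3 = 10*1176 + 97 = 11857, q_3 = 10*97 + 8 = 978.
  i=4: a_4=4, p_4 = 4*11857 + 1176 = 48604, q_4 = 4*978 + 97 = 4009.
  i=5: a_5=9, p_5 = 9*48604 + 11857 = 449293, q_5 = 9*4009 + 978 = 37059.
  i=6: a_6=6, p_6 = 6*449293 + 48604 = 2744362, q_6 = 6*37059 + 4009 = 226363.
  i=7: a_7=2, p_7 = 2*2744362 + 449293 = 5938017, q_7 = 2*226363 + 37059 = 489785.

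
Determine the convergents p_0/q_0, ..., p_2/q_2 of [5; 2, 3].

5/1, 11/2, 38/7

Using the convergent recurrence p_i = a_i*p_{i-1} + p_{i-2}, q_i = a_i*q_{i-1} + q_{i-2} with p_{-2}=0, p_{-1}=1, q_{-2}=1, q_{-1}=0:
  i=0: a_0=5, p_0 = 5*1 + 0 = 5, q_0 = 5*0 + 1 = 1.
  i=1: a_1=2, p_1 = 2*5 + 1 = 11, q_1 = 2*1 + 0 = 2.
  i=2: a_2=3, p_2 = 3*11 + 5 = 38, q_2 = 3*2 + 1 = 7.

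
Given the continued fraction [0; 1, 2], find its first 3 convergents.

0/1, 1/1, 2/3

Using the convergent recurrence p_i = a_i*p_{i-1} + p_{i-2}, q_i = a_i*q_{i-1} + q_{i-2} with p_{-2}=0, p_{-1}=1, q_{-2}=1, q_{-1}=0:
  i=0: a_0=0, p_0 = 0*1 + 0 = 0, q_0 = 0*0 + 1 = 1.
  i=1: a_1=1, p_1 = 1*0 + 1 = 1, q_1 = 1*1 + 0 = 1.
  i=2: a_2=2, p_2 = 2*1 + 0 = 2, q_2 = 2*1 + 1 = 3.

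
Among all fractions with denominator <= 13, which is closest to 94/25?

49/13

Expand x = 94/25 as a continued fraction with the Euclidean algorithm:
  94 = 3*25 + 19, so a_0 = 3.
  25 = 1*19 + 6, so a_1 = 1.
  19 = 3*6 + 1, so a_2 = 3.
  6 = 6*1 + 0, so a_3 = 6.
so x = [3; 1, 3, 6].
Convergents (p_i = a_i*p_{i-1} + p_{i-2}, q_i = a_i*q_{i-1} + q_{i-2} with p_{-2}=0, p_{-1}=1, q_{-2}=1, q_{-1}=0), until the denominator exceeds 13:
  i=0: a_0=3, p_0 = 3*1 + 0 = 3, q_0 = 3*0 + 1 = 1.
  i=1: a_1=1, p_1 = 1*3 + 1 = 4, q_1 = 1*1 + 0 = 1.
  i=2: a_2=3, p_2 = 3*4 + 3 = 15, q_2 = 3*1 + 1 = 4.
  i=3: a_3=6, p_3 = 6*15 + 4 = 94, q_3 = 6*4 + 1 = 25.
q_3 = 25 > 13, so the last convergent with denominator <= 13 is p_2/q_2 = 15/4.
The closest fraction with denominator <= 13 is either p_2/q_2 or the intermediate fraction (k*p_2 + p_1)/(k*q_2 + q_1) with the largest k >= 1 whose denominator stays <= 13; these approach x as k grows, and every other convergent or intermediate fraction in range is farther away.
Largest k: floor((13 - q_1)/q_2) = floor((13 - 1)/4) = 3.
That gives (3*15 + 4)/(3*4 + 1) = 49/13.
Compare the errors: |x - 15/4| = |94*4 - 15*25|/(25*4) = 1/100, and |x - 49/13| = |94*13 - 49*25|/(25*13) = 3/325.
Cross-multiplying, 3*100 = 300 < 325 = 1*325, so 3/325 is smaller: the intermediate fraction 49/13 is closer to x than 15/4.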